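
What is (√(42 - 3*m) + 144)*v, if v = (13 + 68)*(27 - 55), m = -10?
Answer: -326592 - 13608*√2 ≈ -3.4584e+5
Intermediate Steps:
v = -2268 (v = 81*(-28) = -2268)
(√(42 - 3*m) + 144)*v = (√(42 - 3*(-10)) + 144)*(-2268) = (√(42 + 30) + 144)*(-2268) = (√72 + 144)*(-2268) = (6*√2 + 144)*(-2268) = (144 + 6*√2)*(-2268) = -326592 - 13608*√2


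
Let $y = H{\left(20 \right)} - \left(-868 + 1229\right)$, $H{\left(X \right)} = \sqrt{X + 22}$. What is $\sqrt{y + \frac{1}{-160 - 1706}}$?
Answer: $\frac{\sqrt{-1256987982 + 3481956 \sqrt{42}}}{1866} \approx 18.829 i$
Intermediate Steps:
$H{\left(X \right)} = \sqrt{22 + X}$
$y = -361 + \sqrt{42}$ ($y = \sqrt{22 + 20} - \left(-868 + 1229\right) = \sqrt{42} - 361 = -361 + \sqrt{42} \approx -354.52$)
$\sqrt{y + \frac{1}{-160 - 1706}} = \sqrt{\left(-361 + \sqrt{42}\right) + \frac{1}{-160 - 1706}} = \sqrt{\left(-361 + \sqrt{42}\right) + \frac{1}{-1866}} = \sqrt{\left(-361 + \sqrt{42}\right) - \frac{1}{1866}} = \sqrt{- \frac{673627}{1866} + \sqrt{42}}$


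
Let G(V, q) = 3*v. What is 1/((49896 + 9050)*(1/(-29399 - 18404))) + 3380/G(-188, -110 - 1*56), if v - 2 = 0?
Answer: 99475331/176838 ≈ 562.52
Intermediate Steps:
v = 2 (v = 2 + 0 = 2)
G(V, q) = 6 (G(V, q) = 3*2 = 6)
1/((49896 + 9050)*(1/(-29399 - 18404))) + 3380/G(-188, -110 - 1*56) = 1/((49896 + 9050)*(1/(-29399 - 18404))) + 3380/6 = 1/(58946*(1/(-47803))) + 3380*(⅙) = 1/(58946*(-1/47803)) + 1690/3 = (1/58946)*(-47803) + 1690/3 = -47803/58946 + 1690/3 = 99475331/176838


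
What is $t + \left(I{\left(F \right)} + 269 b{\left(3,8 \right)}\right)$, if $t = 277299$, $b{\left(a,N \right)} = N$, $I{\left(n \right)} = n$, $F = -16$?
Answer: $279435$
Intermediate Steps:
$t + \left(I{\left(F \right)} + 269 b{\left(3,8 \right)}\right) = 277299 + \left(-16 + 269 \cdot 8\right) = 277299 + \left(-16 + 2152\right) = 277299 + 2136 = 279435$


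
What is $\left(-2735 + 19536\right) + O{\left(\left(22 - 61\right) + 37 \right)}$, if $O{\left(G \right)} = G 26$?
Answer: $16749$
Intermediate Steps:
$O{\left(G \right)} = 26 G$
$\left(-2735 + 19536\right) + O{\left(\left(22 - 61\right) + 37 \right)} = \left(-2735 + 19536\right) + 26 \left(\left(22 - 61\right) + 37\right) = 16801 + 26 \left(-39 + 37\right) = 16801 + 26 \left(-2\right) = 16801 - 52 = 16749$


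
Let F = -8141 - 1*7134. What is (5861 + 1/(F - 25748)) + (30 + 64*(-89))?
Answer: 7999484/41023 ≈ 195.00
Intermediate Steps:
F = -15275 (F = -8141 - 7134 = -15275)
(5861 + 1/(F - 25748)) + (30 + 64*(-89)) = (5861 + 1/(-15275 - 25748)) + (30 + 64*(-89)) = (5861 + 1/(-41023)) + (30 - 5696) = (5861 - 1/41023) - 5666 = 240435802/41023 - 5666 = 7999484/41023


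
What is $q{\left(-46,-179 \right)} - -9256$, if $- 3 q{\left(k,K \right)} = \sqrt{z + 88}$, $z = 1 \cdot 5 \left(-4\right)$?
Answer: $9256 - \frac{2 \sqrt{17}}{3} \approx 9253.3$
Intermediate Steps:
$z = -20$ ($z = 5 \left(-4\right) = -20$)
$q{\left(k,K \right)} = - \frac{2 \sqrt{17}}{3}$ ($q{\left(k,K \right)} = - \frac{\sqrt{-20 + 88}}{3} = - \frac{\sqrt{68}}{3} = - \frac{2 \sqrt{17}}{3}$)
$q{\left(-46,-179 \right)} - -9256 = - \frac{2 \sqrt{17}}{3} - -9256 = - \frac{2 \sqrt{17}}{3} + 9256 = 9256 - \frac{2 \sqrt{17}}{3}$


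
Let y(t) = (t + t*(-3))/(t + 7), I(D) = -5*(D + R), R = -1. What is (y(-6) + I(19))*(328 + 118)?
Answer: -34788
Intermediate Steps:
I(D) = 5 - 5*D (I(D) = -5*(D - 1) = -5*(-1 + D) = 5 - 5*D)
y(t) = -2*t/(7 + t) (y(t) = (t - 3*t)/(7 + t) = (-2*t)/(7 + t) = -2*t/(7 + t))
(y(-6) + I(19))*(328 + 118) = (-2*(-6)/(7 - 6) + (5 - 5*19))*(328 + 118) = (-2*(-6)/1 + (5 - 95))*446 = (-2*(-6)*1 - 90)*446 = (12 - 90)*446 = -78*446 = -34788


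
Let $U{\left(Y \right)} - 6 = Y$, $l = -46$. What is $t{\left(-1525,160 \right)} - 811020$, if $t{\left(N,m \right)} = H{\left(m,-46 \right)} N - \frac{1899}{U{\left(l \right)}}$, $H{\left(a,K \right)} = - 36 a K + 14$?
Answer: $- \frac{16195852901}{40} \approx -4.049 \cdot 10^{8}$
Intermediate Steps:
$U{\left(Y \right)} = 6 + Y$
$H{\left(a,K \right)} = 14 - 36 K a$ ($H{\left(a,K \right)} = - 36 K a + 14 = 14 - 36 K a$)
$t{\left(N,m \right)} = \frac{1899}{40} + N \left(14 + 1656 m\right)$ ($t{\left(N,m \right)} = \left(14 - - 1656 m\right) N - \frac{1899}{6 - 46} = \left(14 + 1656 m\right) N - \frac{1899}{-40} = N \left(14 + 1656 m\right) - - \frac{1899}{40} = N \left(14 + 1656 m\right) + \frac{1899}{40} = \frac{1899}{40} + N \left(14 + 1656 m\right)$)
$t{\left(-1525,160 \right)} - 811020 = \left(\frac{1899}{40} + 2 \left(-1525\right) \left(7 + 828 \cdot 160\right)\right) - 811020 = \left(\frac{1899}{40} + 2 \left(-1525\right) \left(7 + 132480\right)\right) - 811020 = \left(\frac{1899}{40} + 2 \left(-1525\right) 132487\right) - 811020 = \left(\frac{1899}{40} - 404085350\right) - 811020 = - \frac{16163412101}{40} - 811020 = - \frac{16195852901}{40}$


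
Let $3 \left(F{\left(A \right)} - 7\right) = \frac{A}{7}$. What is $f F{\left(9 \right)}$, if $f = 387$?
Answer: $\frac{20124}{7} \approx 2874.9$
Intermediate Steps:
$F{\left(A \right)} = 7 + \frac{A}{21}$ ($F{\left(A \right)} = 7 + \frac{A \frac{1}{7}}{3} = 7 + \frac{\frac{1}{7} A}{3} = 7 + \frac{A}{21}$)
$f F{\left(9 \right)} = 387 \left(7 + \frac{1}{21} \cdot 9\right) = 387 \left(7 + \frac{3}{7}\right) = 387 \cdot \frac{52}{7} = \frac{20124}{7}$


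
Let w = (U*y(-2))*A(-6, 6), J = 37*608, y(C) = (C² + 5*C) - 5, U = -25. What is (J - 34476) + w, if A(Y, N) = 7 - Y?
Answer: -8405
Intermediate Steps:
y(C) = -5 + C² + 5*C
J = 22496
w = 3575 (w = (-25*(-5 + (-2)² + 5*(-2)))*(7 - 1*(-6)) = (-25*(-5 + 4 - 10))*(7 + 6) = -25*(-11)*13 = 275*13 = 3575)
(J - 34476) + w = (22496 - 34476) + 3575 = -11980 + 3575 = -8405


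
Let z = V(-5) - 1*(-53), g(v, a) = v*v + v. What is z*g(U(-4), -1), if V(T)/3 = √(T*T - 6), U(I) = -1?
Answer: 0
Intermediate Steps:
g(v, a) = v + v² (g(v, a) = v² + v = v + v²)
V(T) = 3*√(-6 + T²) (V(T) = 3*√(T*T - 6) = 3*√(T² - 6) = 3*√(-6 + T²))
z = 53 + 3*√19 (z = 3*√(-6 + (-5)²) - 1*(-53) = 3*√(-6 + 25) + 53 = 3*√19 + 53 = 53 + 3*√19 ≈ 66.077)
z*g(U(-4), -1) = (53 + 3*√19)*(-(1 - 1)) = (53 + 3*√19)*(-1*0) = (53 + 3*√19)*0 = 0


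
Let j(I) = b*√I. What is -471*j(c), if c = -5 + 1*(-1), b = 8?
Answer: -3768*I*√6 ≈ -9229.7*I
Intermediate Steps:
c = -6 (c = -5 - 1 = -6)
j(I) = 8*√I
-471*j(c) = -3768*√(-6) = -3768*I*√6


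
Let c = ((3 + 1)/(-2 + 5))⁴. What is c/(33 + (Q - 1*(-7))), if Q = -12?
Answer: 64/567 ≈ 0.11287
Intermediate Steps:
c = 256/81 (c = (4/3)⁴ = 256/81 ≈ 3.1605)
c/(33 + (Q - 1*(-7))) = (256/81)/(33 + (-12 - 1*(-7))) = (256/81)/(33 + (-12 + 7)) = (256/81)/(33 - 5) = (256/81)/28 = (1/28)*(256/81) = 64/567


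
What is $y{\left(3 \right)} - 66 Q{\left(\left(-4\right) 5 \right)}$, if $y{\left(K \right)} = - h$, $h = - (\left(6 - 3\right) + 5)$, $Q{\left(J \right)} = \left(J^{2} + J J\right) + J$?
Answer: $-51472$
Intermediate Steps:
$Q{\left(J \right)} = J + 2 J^{2}$ ($Q{\left(J \right)} = \left(J^{2} + J^{2}\right) + J = 2 J^{2} + J = J + 2 J^{2}$)
$h = -8$ ($h = - (3 + 5) = \left(-1\right) 8 = -8$)
$y{\left(K \right)} = 8$ ($y{\left(K \right)} = \left(-1\right) \left(-8\right) = 8$)
$y{\left(3 \right)} - 66 Q{\left(\left(-4\right) 5 \right)} = 8 - 66 \left(-4\right) 5 \left(1 + 2 \left(\left(-4\right) 5\right)\right) = 8 - 66 \left(- 20 \left(1 + 2 \left(-20\right)\right)\right) = 8 - 66 \left(- 20 \left(1 - 40\right)\right) = 8 - 66 \left(\left(-20\right) \left(-39\right)\right) = 8 - 51480 = -51472$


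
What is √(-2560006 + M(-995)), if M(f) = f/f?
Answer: 63*I*√645 ≈ 1600.0*I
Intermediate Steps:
M(f) = 1
√(-2560006 + M(-995)) = √(-2560006 + 1) = √(-2560005) = 63*I*√645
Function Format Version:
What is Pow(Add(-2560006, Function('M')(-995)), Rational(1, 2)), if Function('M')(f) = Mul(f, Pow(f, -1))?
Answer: Mul(63, I, Pow(645, Rational(1, 2))) ≈ Mul(1600.0, I)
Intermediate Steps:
Function('M')(f) = 1
Pow(Add(-2560006, Function('M')(-995)), Rational(1, 2)) = Pow(Add(-2560006, 1), Rational(1, 2)) = Pow(-2560005, Rational(1, 2)) = Mul(63, I, Pow(645, Rational(1, 2)))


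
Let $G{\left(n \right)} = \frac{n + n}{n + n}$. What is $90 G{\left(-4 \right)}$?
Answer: $90$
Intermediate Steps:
$G{\left(n \right)} = 1$ ($G{\left(n \right)} = \frac{2 n}{2 n} = 2 n \frac{1}{2 n} = 1$)
$90 G{\left(-4 \right)} = 90 \cdot 1 = 90$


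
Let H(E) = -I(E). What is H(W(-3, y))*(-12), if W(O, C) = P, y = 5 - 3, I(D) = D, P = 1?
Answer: 12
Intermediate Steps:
y = 2
W(O, C) = 1
H(E) = -E
H(W(-3, y))*(-12) = -1*1*(-12) = -1*(-12) = 12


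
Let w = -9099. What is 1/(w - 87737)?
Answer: -1/96836 ≈ -1.0327e-5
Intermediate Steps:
1/(w - 87737) = 1/(-9099 - 87737) = 1/(-96836) = -1/96836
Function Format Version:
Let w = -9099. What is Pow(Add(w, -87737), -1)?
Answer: Rational(-1, 96836) ≈ -1.0327e-5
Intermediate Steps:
Pow(Add(w, -87737), -1) = Pow(Add(-9099, -87737), -1) = Pow(-96836, -1) = Rational(-1, 96836)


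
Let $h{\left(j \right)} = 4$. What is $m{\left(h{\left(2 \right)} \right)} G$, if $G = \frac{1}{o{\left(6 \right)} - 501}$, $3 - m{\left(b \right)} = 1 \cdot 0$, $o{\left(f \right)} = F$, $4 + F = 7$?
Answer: $- \frac{1}{166} \approx -0.0060241$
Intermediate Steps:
$F = 3$ ($F = -4 + 7 = 3$)
$o{\left(f \right)} = 3$
$m{\left(b \right)} = 3$ ($m{\left(b \right)} = 3 - 1 \cdot 0 = 3 - 0 = 3 + 0 = 3$)
$G = - \frac{1}{498}$ ($G = \frac{1}{3 - 501} = \frac{1}{-498} = - \frac{1}{498} \approx -0.002008$)
$m{\left(h{\left(2 \right)} \right)} G = 3 \left(- \frac{1}{498}\right) = - \frac{1}{166}$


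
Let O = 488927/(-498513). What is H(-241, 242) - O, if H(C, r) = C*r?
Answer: -29073786259/498513 ≈ -58321.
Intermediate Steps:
O = -488927/498513 (O = 488927*(-1/498513) = -488927/498513 ≈ -0.98077)
H(-241, 242) - O = -241*242 - 1*(-488927/498513) = -58322 + 488927/498513 = -29073786259/498513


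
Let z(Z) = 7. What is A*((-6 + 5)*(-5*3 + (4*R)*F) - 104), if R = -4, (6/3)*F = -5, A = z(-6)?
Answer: -903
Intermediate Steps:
A = 7
F = -5/2 (F = (½)*(-5) = -5/2 ≈ -2.5000)
A*((-6 + 5)*(-5*3 + (4*R)*F) - 104) = 7*((-6 + 5)*(-5*3 + (4*(-4))*(-5/2)) - 104) = 7*(-(-15 - 16*(-5/2)) - 104) = 7*(-(-15 + 40) - 104) = 7*(-1*25 - 104) = 7*(-25 - 104) = 7*(-129) = -903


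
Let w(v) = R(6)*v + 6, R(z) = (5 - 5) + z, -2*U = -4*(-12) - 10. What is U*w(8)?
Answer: -1026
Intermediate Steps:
U = -19 (U = -(-4*(-12) - 10)/2 = -(48 - 10)/2 = -1/2*38 = -19)
R(z) = z (R(z) = 0 + z = z)
w(v) = 6 + 6*v (w(v) = 6*v + 6 = 6 + 6*v)
U*w(8) = -19*(6 + 6*8) = -19*(6 + 48) = -19*54 = -1026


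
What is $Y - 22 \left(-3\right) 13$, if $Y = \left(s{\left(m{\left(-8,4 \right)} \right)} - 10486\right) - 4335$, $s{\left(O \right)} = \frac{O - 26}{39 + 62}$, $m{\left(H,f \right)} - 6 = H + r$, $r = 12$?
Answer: $- \frac{1410279}{101} \approx -13963.0$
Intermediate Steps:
$m{\left(H,f \right)} = 18 + H$ ($m{\left(H,f \right)} = 6 + \left(H + 12\right) = 6 + \left(12 + H\right) = 18 + H$)
$s{\left(O \right)} = - \frac{26}{101} + \frac{O}{101}$ ($s{\left(O \right)} = \frac{-26 + O}{101} = \left(-26 + O\right) \frac{1}{101} = - \frac{26}{101} + \frac{O}{101}$)
$Y = - \frac{1496937}{101}$ ($Y = \left(\left(- \frac{26}{101} + \frac{18 - 8}{101}\right) - 10486\right) - 4335 = \left(\left(- \frac{26}{101} + \frac{1}{101} \cdot 10\right) - 10486\right) - 4335 = \left(\left(- \frac{26}{101} + \frac{10}{101}\right) - 10486\right) - 4335 = \left(- \frac{16}{101} - 10486\right) - 4335 = - \frac{1059102}{101} - 4335 = - \frac{1496937}{101} \approx -14821.0$)
$Y - 22 \left(-3\right) 13 = - \frac{1496937}{101} - 22 \left(-3\right) 13 = - \frac{1496937}{101} - \left(-66\right) 13 = - \frac{1496937}{101} - -858 = - \frac{1496937}{101} + 858 = - \frac{1410279}{101}$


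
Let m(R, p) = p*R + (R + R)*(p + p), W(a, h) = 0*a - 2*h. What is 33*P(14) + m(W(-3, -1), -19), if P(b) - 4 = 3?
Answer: 41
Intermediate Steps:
P(b) = 7 (P(b) = 4 + 3 = 7)
W(a, h) = -2*h (W(a, h) = 0 - 2*h = -2*h)
m(R, p) = 5*R*p (m(R, p) = R*p + (2*R)*(2*p) = R*p + 4*R*p = 5*R*p)
33*P(14) + m(W(-3, -1), -19) = 33*7 + 5*(-2*(-1))*(-19) = 231 + 5*2*(-19) = 231 - 190 = 41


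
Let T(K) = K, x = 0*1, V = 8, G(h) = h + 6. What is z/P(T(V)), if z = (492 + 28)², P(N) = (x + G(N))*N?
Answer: 16900/7 ≈ 2414.3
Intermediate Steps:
G(h) = 6 + h
x = 0
P(N) = N*(6 + N) (P(N) = (0 + (6 + N))*N = (6 + N)*N = N*(6 + N))
z = 270400 (z = 520² = 270400)
z/P(T(V)) = 270400/((8*(6 + 8))) = 270400/((8*14)) = 270400/112 = 270400*(1/112) = 16900/7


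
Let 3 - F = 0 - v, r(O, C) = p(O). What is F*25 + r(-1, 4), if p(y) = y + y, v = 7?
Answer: 248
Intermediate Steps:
p(y) = 2*y
r(O, C) = 2*O
F = 10 (F = 3 - (0 - 1*7) = 3 - (0 - 7) = 3 - 1*(-7) = 3 + 7 = 10)
F*25 + r(-1, 4) = 10*25 + 2*(-1) = 250 - 2 = 248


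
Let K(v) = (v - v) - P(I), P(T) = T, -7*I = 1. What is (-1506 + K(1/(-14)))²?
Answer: 111112681/49 ≈ 2.2676e+6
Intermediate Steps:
I = -⅐ (I = -⅐*1 = -⅐ ≈ -0.14286)
K(v) = ⅐ (K(v) = (v - v) - 1*(-⅐) = 0 + ⅐ = ⅐)
(-1506 + K(1/(-14)))² = (-1506 + ⅐)² = (-10541/7)² = 111112681/49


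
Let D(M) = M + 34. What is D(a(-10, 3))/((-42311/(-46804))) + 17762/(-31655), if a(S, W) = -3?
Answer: 45177471238/1339354705 ≈ 33.731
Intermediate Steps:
D(M) = 34 + M
D(a(-10, 3))/((-42311/(-46804))) + 17762/(-31655) = (34 - 3)/((-42311/(-46804))) + 17762/(-31655) = 31/((-42311*(-1/46804))) + 17762*(-1/31655) = 31/(42311/46804) - 17762/31655 = 31*(46804/42311) - 17762/31655 = 1450924/42311 - 17762/31655 = 45177471238/1339354705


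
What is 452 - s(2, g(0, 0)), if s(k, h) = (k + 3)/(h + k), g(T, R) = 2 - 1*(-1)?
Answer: 451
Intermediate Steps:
g(T, R) = 3 (g(T, R) = 2 + 1 = 3)
s(k, h) = (3 + k)/(h + k)
452 - s(2, g(0, 0)) = 452 - (3 + 2)/(3 + 2) = 452 - 5/5 = 452 - 1*1 = 452 - 1 = 451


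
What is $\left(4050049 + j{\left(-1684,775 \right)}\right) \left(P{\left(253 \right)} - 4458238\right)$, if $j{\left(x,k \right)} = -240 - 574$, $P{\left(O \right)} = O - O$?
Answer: $-18052453347930$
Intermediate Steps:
$P{\left(O \right)} = 0$
$j{\left(x,k \right)} = -814$
$\left(4050049 + j{\left(-1684,775 \right)}\right) \left(P{\left(253 \right)} - 4458238\right) = \left(4050049 - 814\right) \left(0 - 4458238\right) = 4049235 \left(-4458238\right) = -18052453347930$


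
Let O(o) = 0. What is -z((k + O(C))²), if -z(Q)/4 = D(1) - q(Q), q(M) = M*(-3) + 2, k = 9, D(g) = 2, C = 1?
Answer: 972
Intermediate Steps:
q(M) = 2 - 3*M (q(M) = -3*M + 2 = 2 - 3*M)
z(Q) = -12*Q (z(Q) = -4*(2 - (2 - 3*Q)) = -4*(2 + (-2 + 3*Q)) = -12*Q)
-z((k + O(C))²) = -(-12)*(9 + 0)² = -(-12)*9² = -(-12)*81 = -1*(-972) = 972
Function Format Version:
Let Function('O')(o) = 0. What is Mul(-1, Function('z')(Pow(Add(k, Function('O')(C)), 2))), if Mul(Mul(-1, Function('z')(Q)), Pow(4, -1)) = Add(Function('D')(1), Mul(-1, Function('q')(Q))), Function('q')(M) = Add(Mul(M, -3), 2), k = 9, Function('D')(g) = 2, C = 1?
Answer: 972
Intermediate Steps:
Function('q')(M) = Add(2, Mul(-3, M)) (Function('q')(M) = Add(Mul(-3, M), 2) = Add(2, Mul(-3, M)))
Function('z')(Q) = Mul(-12, Q) (Function('z')(Q) = Mul(-4, Add(2, Mul(-1, Add(2, Mul(-3, Q))))) = Mul(-4, Add(2, Add(-2, Mul(3, Q)))) = Mul(-4, Mul(3, Q)) = Mul(-12, Q))
Mul(-1, Function('z')(Pow(Add(k, Function('O')(C)), 2))) = Mul(-1, Mul(-12, Pow(Add(9, 0), 2))) = Mul(-1, Mul(-12, Pow(9, 2))) = Mul(-1, Mul(-12, 81)) = Mul(-1, -972) = 972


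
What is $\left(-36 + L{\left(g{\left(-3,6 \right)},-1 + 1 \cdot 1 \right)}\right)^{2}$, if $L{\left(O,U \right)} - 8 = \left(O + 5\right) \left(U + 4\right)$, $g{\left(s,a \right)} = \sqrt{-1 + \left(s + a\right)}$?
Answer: $96 - 64 \sqrt{2} \approx 5.4903$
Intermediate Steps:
$g{\left(s,a \right)} = \sqrt{-1 + a + s}$ ($g{\left(s,a \right)} = \sqrt{-1 + \left(a + s\right)} = \sqrt{-1 + a + s}$)
$L{\left(O,U \right)} = 8 + \left(4 + U\right) \left(5 + O\right)$ ($L{\left(O,U \right)} = 8 + \left(O + 5\right) \left(U + 4\right) = 8 + \left(5 + O\right) \left(4 + U\right) = 8 + \left(4 + U\right) \left(5 + O\right)$)
$\left(-36 + L{\left(g{\left(-3,6 \right)},-1 + 1 \cdot 1 \right)}\right)^{2} = \left(-36 + \left(28 + 4 \sqrt{-1 + 6 - 3} + 5 \left(-1 + 1 \cdot 1\right) + \sqrt{-1 + 6 - 3} \left(-1 + 1 \cdot 1\right)\right)\right)^{2} = \left(-36 + \left(28 + 4 \sqrt{2} + 5 \left(-1 + 1\right) + \sqrt{2} \left(-1 + 1\right)\right)\right)^{2} = \left(-36 + \left(28 + 4 \sqrt{2} + 5 \cdot 0 + \sqrt{2} \cdot 0\right)\right)^{2} = \left(-36 + \left(28 + 4 \sqrt{2} + 0 + 0\right)\right)^{2} = \left(-36 + \left(28 + 4 \sqrt{2}\right)\right)^{2} = \left(-8 + 4 \sqrt{2}\right)^{2}$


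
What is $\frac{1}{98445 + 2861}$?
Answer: $\frac{1}{101306} \approx 9.8711 \cdot 10^{-6}$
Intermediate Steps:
$\frac{1}{98445 + 2861} = \frac{1}{101306}$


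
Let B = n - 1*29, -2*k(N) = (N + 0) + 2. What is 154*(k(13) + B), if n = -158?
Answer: -29953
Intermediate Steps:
k(N) = -1 - N/2 (k(N) = -((N + 0) + 2)/2 = -(N + 2)/2 = -(2 + N)/2 = -1 - N/2)
B = -187 (B = -158 - 1*29 = -158 - 29 = -187)
154*(k(13) + B) = 154*((-1 - ½*13) - 187) = 154*((-1 - 13/2) - 187) = 154*(-15/2 - 187) = 154*(-389/2) = -29953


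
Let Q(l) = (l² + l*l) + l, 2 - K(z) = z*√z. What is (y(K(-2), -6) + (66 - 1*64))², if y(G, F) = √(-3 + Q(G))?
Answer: -5 + 12*√(-1 + 2*I*√2) + 18*I*√2 ≈ 7.0 + 42.426*I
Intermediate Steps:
K(z) = 2 - z^(3/2) (K(z) = 2 - z*√z = 2 - z^(3/2))
Q(l) = l + 2*l² (Q(l) = (l² + l²) + l = 2*l² + l = l + 2*l²)
y(G, F) = √(-3 + G*(1 + 2*G))
(y(K(-2), -6) + (66 - 1*64))² = (√(-3 + (2 - (-2)^(3/2))*(1 + 2*(2 - (-2)^(3/2)))) + (66 - 1*64))² = (√(-3 + (2 - (-2)*I*√2)*(1 + 2*(2 - (-2)*I*√2))) + (66 - 64))² = (√(-3 + (2 + 2*I*√2)*(1 + 2*(2 + 2*I*√2))) + 2)² = (√(-3 + (2 + 2*I*√2)*(1 + (4 + 4*I*√2))) + 2)² = (√(-3 + (2 + 2*I*√2)*(5 + 4*I*√2)) + 2)² = (2 + √(-3 + (2 + 2*I*√2)*(5 + 4*I*√2)))²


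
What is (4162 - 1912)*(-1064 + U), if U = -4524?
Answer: -12573000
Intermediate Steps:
(4162 - 1912)*(-1064 + U) = (4162 - 1912)*(-1064 - 4524) = 2250*(-5588) = -12573000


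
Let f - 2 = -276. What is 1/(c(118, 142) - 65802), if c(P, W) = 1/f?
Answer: -274/18029749 ≈ -1.5197e-5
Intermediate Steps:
f = -274 (f = 2 - 276 = -274)
c(P, W) = -1/274 (c(P, W) = 1/(-274) = -1/274)
1/(c(118, 142) - 65802) = 1/(-1/274 - 65802) = 1/(-18029749/274) = -274/18029749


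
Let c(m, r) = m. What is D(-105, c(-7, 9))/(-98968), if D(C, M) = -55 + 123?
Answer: -17/24742 ≈ -0.00068709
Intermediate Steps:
D(C, M) = 68
D(-105, c(-7, 9))/(-98968) = 68/(-98968) = 68*(-1/98968) = -17/24742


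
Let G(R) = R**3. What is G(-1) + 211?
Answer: 210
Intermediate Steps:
G(-1) + 211 = (-1)**3 + 211 = -1 + 211 = 210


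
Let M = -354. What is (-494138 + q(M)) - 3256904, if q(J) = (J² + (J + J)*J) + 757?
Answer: -3374337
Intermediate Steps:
q(J) = 757 + 3*J² (q(J) = (J² + (2*J)*J) + 757 = (J² + 2*J²) + 757 = 3*J² + 757 = 757 + 3*J²)
(-494138 + q(M)) - 3256904 = (-494138 + (757 + 3*(-354)²)) - 3256904 = (-494138 + (757 + 3*125316)) - 3256904 = (-494138 + (757 + 375948)) - 3256904 = (-494138 + 376705) - 3256904 = -117433 - 3256904 = -3374337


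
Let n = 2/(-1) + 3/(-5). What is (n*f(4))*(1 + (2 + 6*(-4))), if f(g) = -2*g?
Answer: -2184/5 ≈ -436.80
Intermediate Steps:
n = -13/5 (n = 2*(-1) + 3*(-1/5) = -2 - 3/5 = -13/5 ≈ -2.6000)
(n*f(4))*(1 + (2 + 6*(-4))) = (-(-26)*4/5)*(1 + (2 + 6*(-4))) = (-13/5*(-8))*(1 + (2 - 24)) = 104*(1 - 22)/5 = (104/5)*(-21) = -2184/5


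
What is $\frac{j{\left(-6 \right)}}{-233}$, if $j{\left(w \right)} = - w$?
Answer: $- \frac{6}{233} \approx -0.025751$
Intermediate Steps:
$\frac{j{\left(-6 \right)}}{-233} = \frac{\left(-1\right) \left(-6\right)}{-233} = 6 \left(- \frac{1}{233}\right) = - \frac{6}{233}$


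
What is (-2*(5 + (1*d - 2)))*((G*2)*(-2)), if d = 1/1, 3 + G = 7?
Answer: 128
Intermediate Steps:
G = 4 (G = -3 + 7 = 4)
d = 1 (d = 1*1 = 1)
(-2*(5 + (1*d - 2)))*((G*2)*(-2)) = (-2*(5 + (1*1 - 2)))*((4*2)*(-2)) = (-2*(5 + (1 - 2)))*(8*(-2)) = -2*(5 - 1)*(-16) = -2*4*(-16) = -8*(-16) = 128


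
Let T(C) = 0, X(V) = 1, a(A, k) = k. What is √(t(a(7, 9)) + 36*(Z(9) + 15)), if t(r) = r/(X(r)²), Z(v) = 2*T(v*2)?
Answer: 3*√61 ≈ 23.431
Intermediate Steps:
Z(v) = 0 (Z(v) = 2*0 = 0)
t(r) = r (t(r) = r/(1²) = r/1 = r*1 = r)
√(t(a(7, 9)) + 36*(Z(9) + 15)) = √(9 + 36*(0 + 15)) = √(9 + 36*15) = √(9 + 540) = √549 = 3*√61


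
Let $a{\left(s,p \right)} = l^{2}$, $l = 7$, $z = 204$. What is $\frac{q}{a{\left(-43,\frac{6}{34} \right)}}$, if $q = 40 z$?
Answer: $\frac{8160}{49} \approx 166.53$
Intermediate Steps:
$q = 8160$ ($q = 40 \cdot 204 = 8160$)
$a{\left(s,p \right)} = 49$ ($a{\left(s,p \right)} = 7^{2} = 49$)
$\frac{q}{a{\left(-43,\frac{6}{34} \right)}} = \frac{8160}{49}$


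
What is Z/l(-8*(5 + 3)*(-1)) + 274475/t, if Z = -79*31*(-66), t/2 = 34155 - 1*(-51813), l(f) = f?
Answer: 54313027/21492 ≈ 2527.1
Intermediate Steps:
t = 171936 (t = 2*(34155 - 1*(-51813)) = 2*(34155 + 51813) = 2*85968 = 171936)
Z = 161634 (Z = -2449*(-66) = 161634)
Z/l(-8*(5 + 3)*(-1)) + 274475/t = 161634/((-8*(5 + 3)*(-1))) + 274475/171936 = 161634/((-8*8*(-1))) + 274475*(1/171936) = 161634/((-64*(-1))) + 274475/171936 = 161634/64 + 274475/171936 = 161634*(1/64) + 274475/171936 = 80817/32 + 274475/171936 = 54313027/21492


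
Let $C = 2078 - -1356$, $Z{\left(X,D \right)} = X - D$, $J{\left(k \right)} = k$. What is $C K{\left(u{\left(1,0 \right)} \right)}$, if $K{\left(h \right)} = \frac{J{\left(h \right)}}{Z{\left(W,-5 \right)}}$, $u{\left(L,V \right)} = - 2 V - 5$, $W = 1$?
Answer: $- \frac{8585}{3} \approx -2861.7$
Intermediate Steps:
$C = 3434$ ($C = 2078 + 1356 = 3434$)
$u{\left(L,V \right)} = -5 - 2 V$
$K{\left(h \right)} = \frac{h}{6}$ ($K{\left(h \right)} = \frac{h}{1 - -5} = \frac{h}{1 + 5} = \frac{h}{6}$)
$C K{\left(u{\left(1,0 \right)} \right)} = 3434 \frac{-5 - 0}{6} = 3434 \frac{-5 + 0}{6} = 3434 \cdot \frac{1}{6} \left(-5\right) = 3434 \left(- \frac{5}{6}\right) = - \frac{8585}{3}$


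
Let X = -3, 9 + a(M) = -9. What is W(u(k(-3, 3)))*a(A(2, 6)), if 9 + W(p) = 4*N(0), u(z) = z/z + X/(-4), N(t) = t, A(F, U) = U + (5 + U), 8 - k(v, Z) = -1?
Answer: 162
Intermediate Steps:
k(v, Z) = 9 (k(v, Z) = 8 - 1*(-1) = 8 + 1 = 9)
A(F, U) = 5 + 2*U
a(M) = -18 (a(M) = -9 - 9 = -18)
u(z) = 7/4 (u(z) = z/z - 3/(-4) = 1 - 3*(-1/4) = 1 + 3/4 = 7/4)
W(p) = -9 (W(p) = -9 + 4*0 = -9 + 0 = -9)
W(u(k(-3, 3)))*a(A(2, 6)) = -9*(-18) = 162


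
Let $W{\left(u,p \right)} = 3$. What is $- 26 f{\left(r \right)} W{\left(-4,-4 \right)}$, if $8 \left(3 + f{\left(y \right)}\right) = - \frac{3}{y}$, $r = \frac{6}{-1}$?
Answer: $\frac{1833}{8} \approx 229.13$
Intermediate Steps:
$r = -6$ ($r = 6 \left(-1\right) = -6$)
$f{\left(y \right)} = -3 - \frac{3}{8 y}$ ($f{\left(y \right)} = -3 + \frac{\left(-3\right) \frac{1}{y}}{8} = -3 - \frac{3}{8 y}$)
$- 26 f{\left(r \right)} W{\left(-4,-4 \right)} = - 26 \left(-3 - \frac{3}{8 \left(-6\right)}\right) 3 = - 26 \left(-3 - - \frac{1}{16}\right) 3 = - 26 \left(-3 + \frac{1}{16}\right) 3 = \left(-26\right) \left(- \frac{47}{16}\right) 3 = \frac{611}{8} \cdot 3 = \frac{1833}{8}$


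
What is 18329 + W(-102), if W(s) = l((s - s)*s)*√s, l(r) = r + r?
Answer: 18329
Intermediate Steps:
l(r) = 2*r
W(s) = 0 (W(s) = (2*((s - s)*s))*√s = (2*(0*s))*√s = (2*0)*√s = 0*√s = 0)
18329 + W(-102) = 18329 + 0 = 18329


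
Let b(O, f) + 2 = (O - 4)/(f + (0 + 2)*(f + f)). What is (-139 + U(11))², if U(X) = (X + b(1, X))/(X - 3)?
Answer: 230037889/12100 ≈ 19011.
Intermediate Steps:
b(O, f) = -2 + (-4 + O)/(5*f) (b(O, f) = -2 + (O - 4)/(f + (0 + 2)*(f + f)) = -2 + (-4 + O)/(f + 2*(2*f)) = -2 + (-4 + O)/(f + 4*f) = -2 + (-4 + O)/((5*f)) = -2 + (-4 + O)*(1/(5*f)) = -2 + (-4 + O)/(5*f))
U(X) = (X + (-3 - 10*X)/(5*X))/(-3 + X) (U(X) = (X + (-4 + 1 - 10*X)/(5*X))/(X - 3) = (X + (-3 - 10*X)/(5*X))/(-3 + X))
(-139 + U(11))² = (-139 + (-⅗ + 11² - 2*11)/(11*(-3 + 11)))² = (-139 + (1/11)*(-⅗ + 121 - 22)/8)² = (-139 + (1/11)*(⅛)*(492/5))² = (-139 + 123/110)² = (-15167/110)² = 230037889/12100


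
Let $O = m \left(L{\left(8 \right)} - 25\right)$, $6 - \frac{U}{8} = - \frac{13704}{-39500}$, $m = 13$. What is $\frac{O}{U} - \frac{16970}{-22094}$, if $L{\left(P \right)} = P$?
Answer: $- \frac{20319363505}{4933501824} \approx -4.1187$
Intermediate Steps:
$U = \frac{446592}{9875}$ ($U = 48 - 8 \left(- \frac{13704}{-39500}\right) = 48 - 8 \left(\left(-13704\right) \left(- \frac{1}{39500}\right)\right) = 48 - \frac{27408}{9875} = \frac{446592}{9875} \approx 45.224$)
$O = -221$ ($O = 13 \left(8 - 25\right) = 13 \left(-17\right) = -221$)
$\frac{O}{U} - \frac{16970}{-22094} = - \frac{221}{\frac{446592}{9875}} - \frac{16970}{-22094} = \left(-221\right) \frac{9875}{446592} - - \frac{8485}{11047} = - \frac{2182375}{446592} + \frac{8485}{11047} = - \frac{20319363505}{4933501824}$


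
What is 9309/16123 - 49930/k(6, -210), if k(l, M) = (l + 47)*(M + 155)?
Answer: 166431425/9399709 ≈ 17.706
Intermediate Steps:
k(l, M) = (47 + l)*(155 + M)
9309/16123 - 49930/k(6, -210) = 9309/16123 - 49930/(7285 + 47*(-210) + 155*6 - 210*6) = 9309*(1/16123) - 49930/(7285 - 9870 + 930 - 1260) = 9309/16123 - 49930/(-2915) = 9309/16123 - 49930*(-1/2915) = 9309/16123 + 9986/583 = 166431425/9399709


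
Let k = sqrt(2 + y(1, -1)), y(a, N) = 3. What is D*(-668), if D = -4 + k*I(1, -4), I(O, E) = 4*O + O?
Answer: 2672 - 3340*sqrt(5) ≈ -4796.5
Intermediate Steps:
I(O, E) = 5*O
k = sqrt(5) (k = sqrt(2 + 3) = sqrt(5) ≈ 2.2361)
D = -4 + 5*sqrt(5) (D = -4 + sqrt(5)*(5*1) = -4 + sqrt(5)*5 = -4 + 5*sqrt(5) ≈ 7.1803)
D*(-668) = (-4 + 5*sqrt(5))*(-668) = 2672 - 3340*sqrt(5)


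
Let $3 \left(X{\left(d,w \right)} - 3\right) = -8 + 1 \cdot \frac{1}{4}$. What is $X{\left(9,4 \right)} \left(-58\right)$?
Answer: $- \frac{145}{6} \approx -24.167$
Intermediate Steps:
$X{\left(d,w \right)} = \frac{5}{12}$ ($X{\left(d,w \right)} = 3 + \frac{-8 + 1 \cdot \frac{1}{4}}{3} = 3 + \frac{-8 + \frac{1}{4}}{3} = 3 + \frac{1}{3} \left(- \frac{31}{4}\right) = 3 - \frac{31}{12} = \frac{5}{12}$)
$X{\left(9,4 \right)} \left(-58\right) = \frac{5}{12} \left(-58\right) = - \frac{145}{6}$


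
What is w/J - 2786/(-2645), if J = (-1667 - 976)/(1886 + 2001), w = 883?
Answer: -9070861147/6990735 ≈ -1297.6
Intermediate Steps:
J = -2643/3887 ≈ -0.67996
w/J - 2786/(-2645) = 883/(-2643/3887) - 2786/(-2645) = 883*(-3887/2643) - 2786*(-1/2645) = -3432221/2643 + 2786/2645 = -9070861147/6990735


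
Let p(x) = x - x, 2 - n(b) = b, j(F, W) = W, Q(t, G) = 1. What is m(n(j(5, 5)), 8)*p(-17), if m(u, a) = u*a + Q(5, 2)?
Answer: 0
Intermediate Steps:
n(b) = 2 - b
m(u, a) = 1 + a*u (m(u, a) = u*a + 1 = a*u + 1 = 1 + a*u)
p(x) = 0
m(n(j(5, 5)), 8)*p(-17) = (1 + 8*(2 - 1*5))*0 = (1 + 8*(2 - 5))*0 = (1 + 8*(-3))*0 = (1 - 24)*0 = -23*0 = 0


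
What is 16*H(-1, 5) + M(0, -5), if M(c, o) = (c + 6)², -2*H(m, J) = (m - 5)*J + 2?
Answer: 260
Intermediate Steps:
H(m, J) = -1 - J*(-5 + m)/2 (H(m, J) = -((m - 5)*J + 2)/2 = -((-5 + m)*J + 2)/2 = -(J*(-5 + m) + 2)/2 = -(2 + J*(-5 + m))/2 = -1 - J*(-5 + m)/2)
M(c, o) = (6 + c)²
16*H(-1, 5) + M(0, -5) = 16*(-1 + (5/2)*5 - ½*5*(-1)) + (6 + 0)² = 16*(-1 + 25/2 + 5/2) + 6² = 16*14 + 36 = 224 + 36 = 260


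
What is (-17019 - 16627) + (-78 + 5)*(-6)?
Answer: -33208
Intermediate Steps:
(-17019 - 16627) + (-78 + 5)*(-6) = -33646 - 73*(-6) = -33646 + 438 = -33208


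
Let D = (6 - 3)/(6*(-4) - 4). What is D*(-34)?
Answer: 51/14 ≈ 3.6429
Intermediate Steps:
D = -3/28 (D = 3/(-24 - 4) = 3/(-28) = 3*(-1/28) = -3/28 ≈ -0.10714)
D*(-34) = -3/28*(-34) = 51/14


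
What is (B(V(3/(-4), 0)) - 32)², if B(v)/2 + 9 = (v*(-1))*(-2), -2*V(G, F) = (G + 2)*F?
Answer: 2500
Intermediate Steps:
V(G, F) = -F*(2 + G)/2 (V(G, F) = -(G + 2)*F/2 = -(2 + G)*F/2 = -F*(2 + G)/2)
B(v) = -18 + 4*v (B(v) = -18 + 2*((v*(-1))*(-2)) = -18 + 2*(-v*(-2)) = -18 + 2*(2*v) = -18 + 4*v)
(B(V(3/(-4), 0)) - 32)² = ((-18 + 4*(-½*0*(2 + 3/(-4)))) - 32)² = ((-18 + 4*(-½*0*(2 + 3*(-¼)))) - 32)² = ((-18 + 4*(-½*0*(2 - ¾))) - 32)² = ((-18 + 4*(-½*0*5/4)) - 32)² = ((-18 + 4*0) - 32)² = ((-18 + 0) - 32)² = (-18 - 32)² = (-50)² = 2500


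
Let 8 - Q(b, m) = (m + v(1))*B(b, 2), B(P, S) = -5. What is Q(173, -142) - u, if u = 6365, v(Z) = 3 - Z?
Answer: -7057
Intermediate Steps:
Q(b, m) = 18 + 5*m (Q(b, m) = 8 - (m + (3 - 1*1))*(-5) = 8 - (m + (3 - 1))*(-5) = 8 - (m + 2)*(-5) = 8 - (2 + m)*(-5) = 8 - (-10 - 5*m) = 8 + (10 + 5*m) = 18 + 5*m)
Q(173, -142) - u = (18 + 5*(-142)) - 1*6365 = (18 - 710) - 6365 = -692 - 6365 = -7057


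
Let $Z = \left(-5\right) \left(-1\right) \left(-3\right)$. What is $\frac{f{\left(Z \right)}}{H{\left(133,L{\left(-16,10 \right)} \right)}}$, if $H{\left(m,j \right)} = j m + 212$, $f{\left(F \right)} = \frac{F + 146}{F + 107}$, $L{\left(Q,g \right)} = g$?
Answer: $\frac{131}{141864} \approx 0.00092342$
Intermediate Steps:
$Z = -15$ ($Z = 5 \left(-3\right) = -15$)
$f{\left(F \right)} = \frac{146 + F}{107 + F}$
$H{\left(m,j \right)} = 212 + j m$
$\frac{f{\left(Z \right)}}{H{\left(133,L{\left(-16,10 \right)} \right)}} = \frac{\frac{1}{107 - 15} \left(146 - 15\right)}{212 + 10 \cdot 133} = \frac{\frac{1}{92} \cdot 131}{212 + 1330} = \frac{\frac{1}{92} \cdot 131}{1542} = \frac{131}{92} \cdot \frac{1}{1542} = \frac{131}{141864}$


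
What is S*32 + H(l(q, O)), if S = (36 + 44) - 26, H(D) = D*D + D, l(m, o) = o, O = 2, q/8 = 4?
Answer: 1734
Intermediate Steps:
q = 32 (q = 8*4 = 32)
H(D) = D + D² (H(D) = D² + D = D + D²)
S = 54 (S = 80 - 26 = 54)
S*32 + H(l(q, O)) = 54*32 + 2*(1 + 2) = 1728 + 2*3 = 1728 + 6 = 1734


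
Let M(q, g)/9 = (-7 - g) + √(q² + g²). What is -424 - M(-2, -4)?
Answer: -397 - 18*√5 ≈ -437.25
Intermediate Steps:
M(q, g) = -63 - 9*g + 9*√(g² + q²) (M(q, g) = 9*((-7 - g) + √(q² + g²)) = 9*((-7 - g) + √(g² + q²)) = 9*(-7 + √(g² + q²) - g) = -63 - 9*g + 9*√(g² + q²))
-424 - M(-2, -4) = -424 - (-63 - 9*(-4) + 9*√((-4)² + (-2)²)) = -424 - (-63 + 36 + 9*√(16 + 4)) = -424 - (-63 + 36 + 9*√20) = -424 - (-63 + 36 + 9*(2*√5)) = -424 - (-63 + 36 + 18*√5) = -424 - (-27 + 18*√5) = -424 + (27 - 18*√5) = -397 - 18*√5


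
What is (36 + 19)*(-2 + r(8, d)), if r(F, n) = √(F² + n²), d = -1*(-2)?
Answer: -110 + 110*√17 ≈ 343.54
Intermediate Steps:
d = 2
(36 + 19)*(-2 + r(8, d)) = (36 + 19)*(-2 + √(8² + 2²)) = 55*(-2 + √(64 + 4)) = 55*(-2 + √68) = 55*(-2 + 2*√17) = -110 + 110*√17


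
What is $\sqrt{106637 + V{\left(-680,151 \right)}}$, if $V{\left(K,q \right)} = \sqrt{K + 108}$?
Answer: $\sqrt{106637 + 2 i \sqrt{143}} \approx 326.55 + 0.037 i$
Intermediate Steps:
$V{\left(K,q \right)} = \sqrt{108 + K}$
$\sqrt{106637 + V{\left(-680,151 \right)}} = \sqrt{106637 + \sqrt{108 - 680}} = \sqrt{106637 + \sqrt{-572}} = \sqrt{106637 + 2 i \sqrt{143}}$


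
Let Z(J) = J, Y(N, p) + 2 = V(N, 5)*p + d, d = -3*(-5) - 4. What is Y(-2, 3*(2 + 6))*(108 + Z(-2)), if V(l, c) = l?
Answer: -4134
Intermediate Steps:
d = 11 (d = 15 - 4 = 11)
Y(N, p) = 9 + N*p (Y(N, p) = -2 + (N*p + 11) = -2 + (11 + N*p) = 9 + N*p)
Y(-2, 3*(2 + 6))*(108 + Z(-2)) = (9 - 6*(2 + 6))*(108 - 2) = (9 - 6*8)*106 = (9 - 2*24)*106 = (9 - 48)*106 = -39*106 = -4134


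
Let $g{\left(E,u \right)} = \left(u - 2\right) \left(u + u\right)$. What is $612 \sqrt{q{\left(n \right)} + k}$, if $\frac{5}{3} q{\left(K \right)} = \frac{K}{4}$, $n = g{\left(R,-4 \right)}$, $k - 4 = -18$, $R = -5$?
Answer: $\frac{612 i \sqrt{170}}{5} \approx 1595.9 i$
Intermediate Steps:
$g{\left(E,u \right)} = 2 u \left(-2 + u\right)$ ($g{\left(E,u \right)} = \left(-2 + u\right) 2 u = 2 u \left(-2 + u\right)$)
$k = -14$ ($k = 4 - 18 = -14$)
$n = 48$ ($n = 2 \left(-4\right) \left(-2 - 4\right) = 2 \left(-4\right) \left(-6\right) = 48$)
$q{\left(K \right)} = \frac{3 K}{20}$ ($q{\left(K \right)} = \frac{3 \frac{K}{4}}{5} = \frac{3 K}{20}$)
$612 \sqrt{q{\left(n \right)} + k} = 612 \sqrt{\frac{3}{20} \cdot 48 - 14} = 612 \sqrt{\frac{36}{5} - 14} = 612 \sqrt{- \frac{34}{5}} = 612 \frac{i \sqrt{170}}{5} = \frac{612 i \sqrt{170}}{5}$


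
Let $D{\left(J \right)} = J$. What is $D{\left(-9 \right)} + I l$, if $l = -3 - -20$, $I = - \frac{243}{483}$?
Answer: $- \frac{2826}{161} \approx -17.553$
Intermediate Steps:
$I = - \frac{81}{161}$ ($I = \left(-243\right) \frac{1}{483} = - \frac{81}{161} \approx -0.50311$)
$l = 17$ ($l = -3 + 20 = 17$)
$D{\left(-9 \right)} + I l = -9 - \frac{1377}{161} = - \frac{2826}{161}$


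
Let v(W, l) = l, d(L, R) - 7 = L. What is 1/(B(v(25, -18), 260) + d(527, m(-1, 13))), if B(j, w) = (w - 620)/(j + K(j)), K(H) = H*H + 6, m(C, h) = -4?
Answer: 13/6927 ≈ 0.0018767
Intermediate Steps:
d(L, R) = 7 + L
K(H) = 6 + H² (K(H) = H² + 6 = 6 + H²)
B(j, w) = (-620 + w)/(6 + j + j²) (B(j, w) = (w - 620)/(j + (6 + j²)) = (-620 + w)/(6 + j + j²))
1/(B(v(25, -18), 260) + d(527, m(-1, 13))) = 1/((-620 + 260)/(6 - 18 + (-18)²) + (7 + 527)) = 1/(-360/(6 - 18 + 324) + 534) = 1/(-360/312 + 534) = 1/((1/312)*(-360) + 534) = 1/(-15/13 + 534) = 1/(6927/13) = 13/6927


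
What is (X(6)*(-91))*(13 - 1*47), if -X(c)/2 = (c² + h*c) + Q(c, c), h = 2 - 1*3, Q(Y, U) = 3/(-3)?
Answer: -179452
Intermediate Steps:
Q(Y, U) = -1 (Q(Y, U) = 3*(-⅓) = -1)
h = -1 (h = 2 - 3 = -1)
X(c) = 2 - 2*c² + 2*c (X(c) = -2*((c² - c) - 1) = -2*(-1 + c² - c) = 2 - 2*c² + 2*c)
(X(6)*(-91))*(13 - 1*47) = ((2 - 2*6² + 2*6)*(-91))*(13 - 1*47) = ((2 - 2*36 + 12)*(-91))*(13 - 47) = ((2 - 72 + 12)*(-91))*(-34) = -58*(-91)*(-34) = 5278*(-34) = -179452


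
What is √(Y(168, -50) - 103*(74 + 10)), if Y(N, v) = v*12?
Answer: 6*I*√257 ≈ 96.187*I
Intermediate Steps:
Y(N, v) = 12*v
√(Y(168, -50) - 103*(74 + 10)) = √(12*(-50) - 103*(74 + 10)) = √(-600 - 103*84) = √(-600 - 8652) = √(-9252) = 6*I*√257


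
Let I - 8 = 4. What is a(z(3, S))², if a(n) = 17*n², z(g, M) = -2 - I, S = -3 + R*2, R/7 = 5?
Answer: 11102224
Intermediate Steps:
R = 35 (R = 7*5 = 35)
I = 12 (I = 8 + 4 = 12)
S = 67 (S = -3 + 35*2 = -3 + 70 = 67)
z(g, M) = -14 (z(g, M) = -2 - 1*12 = -2 - 12 = -14)
a(z(3, S))² = (17*(-14)²)² = (17*196)² = 3332² = 11102224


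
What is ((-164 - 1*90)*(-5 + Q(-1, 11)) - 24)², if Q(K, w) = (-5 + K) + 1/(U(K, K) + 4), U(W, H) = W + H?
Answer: 6985449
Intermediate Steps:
U(W, H) = H + W
Q(K, w) = -5 + K + 1/(4 + 2*K) (Q(K, w) = (-5 + K) + 1/((K + K) + 4) = (-5 + K) + 1/(2*K + 4) = (-5 + K) + 1/(4 + 2*K) = -5 + K + 1/(4 + 2*K))
((-164 - 1*90)*(-5 + Q(-1, 11)) - 24)² = ((-164 - 1*90)*(-5 + (-19/2 + (-1)² - 3*(-1))/(2 - 1)) - 24)² = ((-164 - 90)*(-5 + (-19/2 + 1 + 3)/1) - 24)² = (-254*(-5 + 1*(-11/2)) - 24)² = (-254*(-5 - 11/2) - 24)² = (-254*(-21/2) - 24)² = (2667 - 24)² = 2643² = 6985449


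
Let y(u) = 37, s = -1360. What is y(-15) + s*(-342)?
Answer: 465157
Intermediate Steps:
y(-15) + s*(-342) = 37 - 1360*(-342) = 37 + 465120 = 465157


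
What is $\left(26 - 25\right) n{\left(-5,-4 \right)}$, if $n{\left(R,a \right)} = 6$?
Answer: $6$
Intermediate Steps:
$\left(26 - 25\right) n{\left(-5,-4 \right)} = \left(26 - 25\right) 6 = 1 \cdot 6 = 6$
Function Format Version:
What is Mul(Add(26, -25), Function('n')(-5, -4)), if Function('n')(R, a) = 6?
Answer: 6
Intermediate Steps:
Mul(Add(26, -25), Function('n')(-5, -4)) = Mul(Add(26, -25), 6) = Mul(1, 6) = 6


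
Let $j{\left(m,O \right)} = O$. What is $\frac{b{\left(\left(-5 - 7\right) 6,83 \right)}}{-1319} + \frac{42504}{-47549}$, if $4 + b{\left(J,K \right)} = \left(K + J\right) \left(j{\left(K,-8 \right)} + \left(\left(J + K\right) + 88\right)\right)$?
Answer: $- \frac{103469129}{62717131} \approx -1.6498$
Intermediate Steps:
$b{\left(J,K \right)} = -4 + \left(J + K\right) \left(80 + J + K\right)$ ($b{\left(J,K \right)} = -4 + \left(K + J\right) \left(-8 + \left(\left(J + K\right) + 88\right)\right) = -4 + \left(J + K\right) \left(-8 + \left(88 + J + K\right)\right) = -4 + \left(J + K\right) \left(80 + J + K\right)$)
$\frac{b{\left(\left(-5 - 7\right) 6,83 \right)}}{-1319} + \frac{42504}{-47549} = \frac{-4 + \left(\left(-5 - 7\right) 6\right)^{2} + 83^{2} + 80 \left(-5 - 7\right) 6 + 80 \cdot 83 + 2 \left(-5 - 7\right) 6 \cdot 83}{-1319} + \frac{42504}{-47549} = \left(-4 + \left(\left(-12\right) 6\right)^{2} + 6889 + 80 \left(\left(-12\right) 6\right) + 6640 + 2 \left(\left(-12\right) 6\right) 83\right) \left(- \frac{1}{1319}\right) + 42504 \left(- \frac{1}{47549}\right) = \left(-4 + \left(-72\right)^{2} + 6889 + 80 \left(-72\right) + 6640 + 2 \left(-72\right) 83\right) \left(- \frac{1}{1319}\right) - \frac{42504}{47549} = \left(-4 + 5184 + 6889 - 5760 + 6640 - 11952\right) \left(- \frac{1}{1319}\right) - \frac{42504}{47549} = 997 \left(- \frac{1}{1319}\right) - \frac{42504}{47549} = - \frac{997}{1319} - \frac{42504}{47549} = - \frac{103469129}{62717131}$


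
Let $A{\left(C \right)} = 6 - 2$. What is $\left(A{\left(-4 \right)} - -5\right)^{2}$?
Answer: $81$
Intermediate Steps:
$A{\left(C \right)} = 4$ ($A{\left(C \right)} = 6 - 2 = 4$)
$\left(A{\left(-4 \right)} - -5\right)^{2} = \left(4 - -5\right)^{2} = \left(4 + 5\right)^{2} = 9^{2} = 81$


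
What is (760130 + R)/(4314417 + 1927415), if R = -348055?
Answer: 412075/6241832 ≈ 0.066018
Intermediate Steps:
(760130 + R)/(4314417 + 1927415) = (760130 - 348055)/(4314417 + 1927415) = 412075/6241832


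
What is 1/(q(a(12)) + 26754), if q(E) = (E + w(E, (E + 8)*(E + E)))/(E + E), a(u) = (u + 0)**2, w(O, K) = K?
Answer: 2/53813 ≈ 3.7166e-5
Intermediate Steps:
a(u) = u**2
q(E) = (E + 2*E*(8 + E))/(2*E) (q(E) = (E + (E + 8)*(E + E))/(E + E) = (E + (8 + E)*(2*E))/((2*E)) = (E + 2*E*(8 + E))*(1/(2*E)) = (E + 2*E*(8 + E))/(2*E))
1/(q(a(12)) + 26754) = 1/((17/2 + 12**2) + 26754) = 1/((17/2 + 144) + 26754) = 1/(305/2 + 26754) = 1/(53813/2) = 2/53813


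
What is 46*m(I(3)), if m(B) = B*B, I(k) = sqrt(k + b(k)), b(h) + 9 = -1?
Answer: -322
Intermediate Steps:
b(h) = -10 (b(h) = -9 - 1 = -10)
I(k) = sqrt(-10 + k) (I(k) = sqrt(k - 10) = sqrt(-10 + k))
m(B) = B**2
46*m(I(3)) = 46*(sqrt(-10 + 3))**2 = 46*(sqrt(-7))**2 = 46*(I*sqrt(7))**2 = 46*(-7) = -322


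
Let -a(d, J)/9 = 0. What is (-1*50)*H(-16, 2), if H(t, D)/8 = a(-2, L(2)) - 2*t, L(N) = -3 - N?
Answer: -12800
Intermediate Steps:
a(d, J) = 0 (a(d, J) = -9*0 = 0)
H(t, D) = -16*t (H(t, D) = 8*(0 - 2*t) = 8*(-2*t) = -16*t)
(-1*50)*H(-16, 2) = (-1*50)*(-16*(-16)) = -50*256 = -12800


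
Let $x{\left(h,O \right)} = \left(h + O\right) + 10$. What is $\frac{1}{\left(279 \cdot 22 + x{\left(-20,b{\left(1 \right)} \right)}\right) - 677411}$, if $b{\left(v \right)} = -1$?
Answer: $- \frac{1}{671284} \approx -1.4897 \cdot 10^{-6}$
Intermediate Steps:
$x{\left(h,O \right)} = 10 + O + h$ ($x{\left(h,O \right)} = \left(O + h\right) + 10 = 10 + O + h$)
$\frac{1}{\left(279 \cdot 22 + x{\left(-20,b{\left(1 \right)} \right)}\right) - 677411} = \frac{1}{\left(279 \cdot 22 - 11\right) - 677411} = \frac{1}{\left(6138 - 11\right) - 677411} = \frac{1}{6127 - 677411} = \frac{1}{-671284} = - \frac{1}{671284}$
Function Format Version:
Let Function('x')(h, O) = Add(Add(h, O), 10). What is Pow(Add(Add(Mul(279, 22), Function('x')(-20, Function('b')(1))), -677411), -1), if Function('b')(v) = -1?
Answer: Rational(-1, 671284) ≈ -1.4897e-6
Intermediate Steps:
Function('x')(h, O) = Add(10, O, h) (Function('x')(h, O) = Add(Add(O, h), 10) = Add(10, O, h))
Pow(Add(Add(Mul(279, 22), Function('x')(-20, Function('b')(1))), -677411), -1) = Pow(Add(Add(Mul(279, 22), Add(10, -1, -20)), -677411), -1) = Pow(Add(Add(6138, -11), -677411), -1) = Pow(Add(6127, -677411), -1) = Pow(-671284, -1) = Rational(-1, 671284)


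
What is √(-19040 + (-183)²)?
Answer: √14449 ≈ 120.20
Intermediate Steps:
√(-19040 + (-183)²) = √(-19040 + 33489) = √14449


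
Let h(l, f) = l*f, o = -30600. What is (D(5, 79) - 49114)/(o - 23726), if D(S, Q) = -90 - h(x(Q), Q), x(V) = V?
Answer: 55445/54326 ≈ 1.0206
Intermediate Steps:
h(l, f) = f*l
D(S, Q) = -90 - Q² (D(S, Q) = -90 - Q*Q = -90 - Q²)
(D(5, 79) - 49114)/(o - 23726) = ((-90 - 1*79²) - 49114)/(-30600 - 23726) = ((-90 - 1*6241) - 49114)/(-54326) = ((-90 - 6241) - 49114)*(-1/54326) = (-6331 - 49114)*(-1/54326) = -55445*(-1/54326) = 55445/54326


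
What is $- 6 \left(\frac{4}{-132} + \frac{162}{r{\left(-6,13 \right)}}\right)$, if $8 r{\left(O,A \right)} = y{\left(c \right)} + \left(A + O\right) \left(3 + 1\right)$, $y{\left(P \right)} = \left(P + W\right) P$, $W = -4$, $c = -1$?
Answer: $- \frac{2590}{11} \approx -235.45$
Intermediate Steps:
$y{\left(P \right)} = P \left(-4 + P\right)$ ($y{\left(P \right)} = \left(P - 4\right) P = \left(-4 + P\right) P = P \left(-4 + P\right)$)
$r{\left(O,A \right)} = \frac{5}{8} + \frac{A}{2} + \frac{O}{2}$ ($r{\left(O,A \right)} = \frac{- (-4 - 1) + \left(A + O\right) \left(3 + 1\right)}{8} = \frac{\left(-1\right) \left(-5\right) + \left(A + O\right) 4}{8} = \frac{5 + \left(4 A + 4 O\right)}{8} = \frac{5 + 4 A + 4 O}{8} = \frac{5}{8} + \frac{A}{2} + \frac{O}{2}$)
$- 6 \left(\frac{4}{-132} + \frac{162}{r{\left(-6,13 \right)}}\right) = - 6 \left(\frac{4}{-132} + \frac{162}{\frac{5}{8} + \frac{1}{2} \cdot 13 + \frac{1}{2} \left(-6\right)}\right) = - 6 \left(4 \left(- \frac{1}{132}\right) + \frac{162}{\frac{5}{8} + \frac{13}{2} - 3}\right) = - 6 \left(- \frac{1}{33} + \frac{162}{\frac{33}{8}}\right) = - 6 \left(- \frac{1}{33} + 162 \cdot \frac{8}{33}\right) = - 6 \left(- \frac{1}{33} + \frac{432}{11}\right) = \left(-6\right) \frac{1295}{33} = - \frac{2590}{11}$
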